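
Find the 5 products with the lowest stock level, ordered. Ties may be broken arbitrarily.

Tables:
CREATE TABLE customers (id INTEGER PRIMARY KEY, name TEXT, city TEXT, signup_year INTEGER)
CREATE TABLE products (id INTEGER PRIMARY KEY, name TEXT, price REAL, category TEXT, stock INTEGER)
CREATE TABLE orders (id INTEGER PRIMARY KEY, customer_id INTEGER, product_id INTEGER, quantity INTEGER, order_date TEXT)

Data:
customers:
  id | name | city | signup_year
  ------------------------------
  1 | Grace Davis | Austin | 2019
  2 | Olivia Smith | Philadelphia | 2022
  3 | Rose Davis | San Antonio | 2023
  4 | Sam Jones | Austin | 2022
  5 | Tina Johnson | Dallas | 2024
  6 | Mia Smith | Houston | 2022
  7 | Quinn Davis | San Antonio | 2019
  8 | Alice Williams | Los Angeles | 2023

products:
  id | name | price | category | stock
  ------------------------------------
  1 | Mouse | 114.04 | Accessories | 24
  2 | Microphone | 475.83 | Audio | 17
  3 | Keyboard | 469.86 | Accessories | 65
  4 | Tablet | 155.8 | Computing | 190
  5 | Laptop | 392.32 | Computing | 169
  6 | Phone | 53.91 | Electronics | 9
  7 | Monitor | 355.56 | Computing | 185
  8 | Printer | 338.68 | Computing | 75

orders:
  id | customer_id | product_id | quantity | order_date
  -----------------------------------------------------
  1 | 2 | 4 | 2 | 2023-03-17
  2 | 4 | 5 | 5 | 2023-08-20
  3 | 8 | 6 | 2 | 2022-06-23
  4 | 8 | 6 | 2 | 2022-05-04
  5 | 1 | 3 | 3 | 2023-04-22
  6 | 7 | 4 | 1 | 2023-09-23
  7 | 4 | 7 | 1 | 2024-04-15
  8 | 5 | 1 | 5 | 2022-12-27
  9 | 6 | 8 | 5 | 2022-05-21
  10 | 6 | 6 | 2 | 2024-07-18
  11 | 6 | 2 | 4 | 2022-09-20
SELECT name, stock FROM products ORDER BY stock ASC LIMIT 5

Execution result:
name | stock
Phone | 9
Microphone | 17
Mouse | 24
Keyboard | 65
Printer | 75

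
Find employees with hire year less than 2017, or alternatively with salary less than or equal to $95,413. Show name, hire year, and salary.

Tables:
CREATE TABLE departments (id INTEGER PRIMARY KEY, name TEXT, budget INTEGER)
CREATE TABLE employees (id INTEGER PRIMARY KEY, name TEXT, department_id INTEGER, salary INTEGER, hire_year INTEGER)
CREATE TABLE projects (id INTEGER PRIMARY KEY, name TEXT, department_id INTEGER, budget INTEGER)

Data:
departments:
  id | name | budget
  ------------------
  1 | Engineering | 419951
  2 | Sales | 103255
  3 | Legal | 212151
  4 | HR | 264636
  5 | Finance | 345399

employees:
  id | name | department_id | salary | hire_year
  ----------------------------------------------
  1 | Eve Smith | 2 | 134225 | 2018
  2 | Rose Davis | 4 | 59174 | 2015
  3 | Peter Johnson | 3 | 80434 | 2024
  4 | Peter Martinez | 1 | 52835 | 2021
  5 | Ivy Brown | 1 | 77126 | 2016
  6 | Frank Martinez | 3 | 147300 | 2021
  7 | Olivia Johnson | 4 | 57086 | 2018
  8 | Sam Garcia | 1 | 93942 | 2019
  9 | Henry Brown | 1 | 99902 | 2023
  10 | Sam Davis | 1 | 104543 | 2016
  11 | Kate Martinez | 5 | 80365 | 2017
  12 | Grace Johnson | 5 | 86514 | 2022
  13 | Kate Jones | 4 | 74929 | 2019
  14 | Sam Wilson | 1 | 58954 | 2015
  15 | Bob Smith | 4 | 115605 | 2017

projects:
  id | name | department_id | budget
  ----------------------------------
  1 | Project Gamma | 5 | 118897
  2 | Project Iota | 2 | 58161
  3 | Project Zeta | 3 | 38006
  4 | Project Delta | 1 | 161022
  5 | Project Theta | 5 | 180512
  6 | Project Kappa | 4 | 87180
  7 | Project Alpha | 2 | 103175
SELECT name, hire_year, salary FROM employees WHERE hire_year < 2017 OR salary <= 95413

Execution result:
name | hire_year | salary
Rose Davis | 2015 | 59174
Peter Johnson | 2024 | 80434
Peter Martinez | 2021 | 52835
Ivy Brown | 2016 | 77126
Olivia Johnson | 2018 | 57086
Sam Garcia | 2019 | 93942
Sam Davis | 2016 | 104543
Kate Martinez | 2017 | 80365
Grace Johnson | 2022 | 86514
Kate Jones | 2019 | 74929
Sam Wilson | 2015 | 58954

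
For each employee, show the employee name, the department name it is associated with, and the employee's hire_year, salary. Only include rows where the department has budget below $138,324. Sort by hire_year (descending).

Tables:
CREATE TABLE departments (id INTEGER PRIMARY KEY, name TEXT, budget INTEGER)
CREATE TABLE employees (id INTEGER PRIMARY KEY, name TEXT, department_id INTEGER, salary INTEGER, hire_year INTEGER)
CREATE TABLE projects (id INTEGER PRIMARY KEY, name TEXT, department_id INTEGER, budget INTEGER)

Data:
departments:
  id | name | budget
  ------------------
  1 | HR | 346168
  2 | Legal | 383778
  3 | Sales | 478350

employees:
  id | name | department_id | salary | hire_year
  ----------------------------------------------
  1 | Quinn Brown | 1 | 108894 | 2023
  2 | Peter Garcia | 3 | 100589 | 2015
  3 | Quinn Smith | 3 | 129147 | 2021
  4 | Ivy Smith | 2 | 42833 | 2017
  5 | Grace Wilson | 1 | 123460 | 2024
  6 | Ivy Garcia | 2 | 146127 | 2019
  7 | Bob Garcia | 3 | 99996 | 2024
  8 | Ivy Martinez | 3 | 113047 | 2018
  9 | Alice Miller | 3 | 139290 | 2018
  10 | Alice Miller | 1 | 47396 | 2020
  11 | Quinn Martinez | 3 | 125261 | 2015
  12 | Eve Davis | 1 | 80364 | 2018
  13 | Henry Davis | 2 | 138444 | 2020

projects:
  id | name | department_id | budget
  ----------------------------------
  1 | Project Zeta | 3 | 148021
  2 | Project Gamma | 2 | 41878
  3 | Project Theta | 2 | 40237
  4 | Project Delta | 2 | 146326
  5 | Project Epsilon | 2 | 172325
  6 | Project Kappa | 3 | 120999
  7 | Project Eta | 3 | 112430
SELECT c.name, p.name AS department, c.hire_year, c.salary FROM employees c JOIN departments p ON c.department_id = p.id WHERE p.budget < 138324 ORDER BY c.hire_year DESC

Execution result:
(no rows)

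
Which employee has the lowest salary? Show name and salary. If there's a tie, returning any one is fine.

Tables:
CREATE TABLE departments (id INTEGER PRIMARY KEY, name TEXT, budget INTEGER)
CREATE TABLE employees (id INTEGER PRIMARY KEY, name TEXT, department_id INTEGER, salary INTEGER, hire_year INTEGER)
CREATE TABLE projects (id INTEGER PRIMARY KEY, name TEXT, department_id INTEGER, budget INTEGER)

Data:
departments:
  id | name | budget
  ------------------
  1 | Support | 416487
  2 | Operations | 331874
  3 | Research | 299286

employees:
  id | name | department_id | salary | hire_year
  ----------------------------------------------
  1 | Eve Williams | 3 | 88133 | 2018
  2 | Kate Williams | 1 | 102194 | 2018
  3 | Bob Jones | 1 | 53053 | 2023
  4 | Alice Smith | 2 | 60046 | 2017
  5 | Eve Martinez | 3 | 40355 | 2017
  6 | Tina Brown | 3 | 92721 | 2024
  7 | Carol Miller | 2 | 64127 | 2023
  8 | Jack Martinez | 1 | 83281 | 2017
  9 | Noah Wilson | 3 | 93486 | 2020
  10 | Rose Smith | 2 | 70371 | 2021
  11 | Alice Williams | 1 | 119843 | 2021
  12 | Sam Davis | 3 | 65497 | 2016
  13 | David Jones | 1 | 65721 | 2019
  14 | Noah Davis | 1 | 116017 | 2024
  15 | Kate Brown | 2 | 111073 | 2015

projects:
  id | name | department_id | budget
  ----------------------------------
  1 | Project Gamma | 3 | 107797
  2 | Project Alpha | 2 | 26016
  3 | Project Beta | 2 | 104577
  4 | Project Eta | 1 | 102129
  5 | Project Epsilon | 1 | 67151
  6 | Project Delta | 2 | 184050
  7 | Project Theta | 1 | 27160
SELECT name, salary FROM employees ORDER BY salary ASC LIMIT 1

Execution result:
name | salary
Eve Martinez | 40355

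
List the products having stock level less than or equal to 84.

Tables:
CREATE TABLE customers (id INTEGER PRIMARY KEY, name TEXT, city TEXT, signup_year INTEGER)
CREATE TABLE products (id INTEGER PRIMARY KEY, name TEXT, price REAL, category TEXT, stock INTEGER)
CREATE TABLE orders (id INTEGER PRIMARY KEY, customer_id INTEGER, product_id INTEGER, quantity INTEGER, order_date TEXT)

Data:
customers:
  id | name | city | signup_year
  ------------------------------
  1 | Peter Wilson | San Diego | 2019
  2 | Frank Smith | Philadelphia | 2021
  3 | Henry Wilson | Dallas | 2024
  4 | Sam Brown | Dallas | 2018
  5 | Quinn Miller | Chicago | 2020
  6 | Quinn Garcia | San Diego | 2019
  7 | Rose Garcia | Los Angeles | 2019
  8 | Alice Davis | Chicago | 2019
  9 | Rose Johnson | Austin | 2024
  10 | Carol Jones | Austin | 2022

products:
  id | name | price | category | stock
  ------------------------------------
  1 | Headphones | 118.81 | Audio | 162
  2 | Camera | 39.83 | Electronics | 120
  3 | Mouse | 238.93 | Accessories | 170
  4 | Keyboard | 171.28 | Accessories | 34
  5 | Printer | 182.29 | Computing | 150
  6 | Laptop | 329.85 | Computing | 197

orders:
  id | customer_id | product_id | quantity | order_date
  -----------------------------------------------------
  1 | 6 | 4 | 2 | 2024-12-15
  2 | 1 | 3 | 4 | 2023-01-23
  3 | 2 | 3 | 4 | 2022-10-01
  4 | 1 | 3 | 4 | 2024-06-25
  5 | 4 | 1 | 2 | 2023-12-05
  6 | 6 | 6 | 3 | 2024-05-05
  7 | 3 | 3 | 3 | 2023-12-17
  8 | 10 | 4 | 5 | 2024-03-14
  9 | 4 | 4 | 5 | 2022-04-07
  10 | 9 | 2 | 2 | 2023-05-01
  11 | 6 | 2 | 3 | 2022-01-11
SELECT name, stock FROM products WHERE stock <= 84

Execution result:
name | stock
Keyboard | 34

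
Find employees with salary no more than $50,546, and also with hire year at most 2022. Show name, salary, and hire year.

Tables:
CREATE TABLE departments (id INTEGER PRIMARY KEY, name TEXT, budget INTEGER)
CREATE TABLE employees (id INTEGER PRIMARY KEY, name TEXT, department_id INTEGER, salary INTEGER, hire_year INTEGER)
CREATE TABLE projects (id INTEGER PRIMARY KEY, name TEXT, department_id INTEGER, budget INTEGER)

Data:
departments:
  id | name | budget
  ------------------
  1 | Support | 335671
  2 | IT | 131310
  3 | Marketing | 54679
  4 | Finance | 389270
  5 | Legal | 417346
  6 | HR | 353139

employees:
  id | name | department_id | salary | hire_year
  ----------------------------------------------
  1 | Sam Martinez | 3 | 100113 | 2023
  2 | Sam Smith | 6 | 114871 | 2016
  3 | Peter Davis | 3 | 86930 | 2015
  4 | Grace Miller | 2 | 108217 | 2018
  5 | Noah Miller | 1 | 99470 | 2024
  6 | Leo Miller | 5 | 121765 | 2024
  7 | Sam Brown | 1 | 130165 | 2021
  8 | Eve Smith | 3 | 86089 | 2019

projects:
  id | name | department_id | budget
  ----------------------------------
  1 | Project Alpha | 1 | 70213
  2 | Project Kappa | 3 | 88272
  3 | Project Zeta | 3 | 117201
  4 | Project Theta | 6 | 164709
SELECT name, salary, hire_year FROM employees WHERE salary <= 50546 AND hire_year <= 2022

Execution result:
(no rows)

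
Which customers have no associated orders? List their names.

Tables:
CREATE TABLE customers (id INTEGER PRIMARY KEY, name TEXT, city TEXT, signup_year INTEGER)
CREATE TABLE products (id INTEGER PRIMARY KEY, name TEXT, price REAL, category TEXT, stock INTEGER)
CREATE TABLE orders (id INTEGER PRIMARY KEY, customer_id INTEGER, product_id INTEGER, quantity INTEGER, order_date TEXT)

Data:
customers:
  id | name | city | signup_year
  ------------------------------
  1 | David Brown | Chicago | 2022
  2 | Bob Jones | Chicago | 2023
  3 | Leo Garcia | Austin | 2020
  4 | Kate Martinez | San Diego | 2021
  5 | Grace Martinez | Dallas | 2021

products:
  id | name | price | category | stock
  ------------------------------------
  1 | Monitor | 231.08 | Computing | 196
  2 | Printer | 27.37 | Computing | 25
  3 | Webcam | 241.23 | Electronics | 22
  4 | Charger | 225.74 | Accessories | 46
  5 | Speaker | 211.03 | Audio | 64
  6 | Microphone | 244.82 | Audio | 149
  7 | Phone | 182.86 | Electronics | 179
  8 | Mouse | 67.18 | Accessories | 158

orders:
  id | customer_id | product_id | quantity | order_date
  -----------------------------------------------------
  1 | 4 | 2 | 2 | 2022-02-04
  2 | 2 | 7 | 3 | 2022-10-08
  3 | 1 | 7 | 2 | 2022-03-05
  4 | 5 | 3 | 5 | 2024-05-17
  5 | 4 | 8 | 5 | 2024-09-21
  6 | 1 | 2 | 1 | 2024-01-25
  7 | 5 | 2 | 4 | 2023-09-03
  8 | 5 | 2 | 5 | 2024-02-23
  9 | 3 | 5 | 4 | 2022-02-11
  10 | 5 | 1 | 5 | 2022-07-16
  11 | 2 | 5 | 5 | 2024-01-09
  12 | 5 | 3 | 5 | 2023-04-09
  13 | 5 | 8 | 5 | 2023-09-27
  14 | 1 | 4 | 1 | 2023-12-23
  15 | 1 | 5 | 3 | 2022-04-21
SELECT p.name FROM customers p LEFT JOIN orders c ON c.customer_id = p.id WHERE c.id IS NULL

Execution result:
(no rows)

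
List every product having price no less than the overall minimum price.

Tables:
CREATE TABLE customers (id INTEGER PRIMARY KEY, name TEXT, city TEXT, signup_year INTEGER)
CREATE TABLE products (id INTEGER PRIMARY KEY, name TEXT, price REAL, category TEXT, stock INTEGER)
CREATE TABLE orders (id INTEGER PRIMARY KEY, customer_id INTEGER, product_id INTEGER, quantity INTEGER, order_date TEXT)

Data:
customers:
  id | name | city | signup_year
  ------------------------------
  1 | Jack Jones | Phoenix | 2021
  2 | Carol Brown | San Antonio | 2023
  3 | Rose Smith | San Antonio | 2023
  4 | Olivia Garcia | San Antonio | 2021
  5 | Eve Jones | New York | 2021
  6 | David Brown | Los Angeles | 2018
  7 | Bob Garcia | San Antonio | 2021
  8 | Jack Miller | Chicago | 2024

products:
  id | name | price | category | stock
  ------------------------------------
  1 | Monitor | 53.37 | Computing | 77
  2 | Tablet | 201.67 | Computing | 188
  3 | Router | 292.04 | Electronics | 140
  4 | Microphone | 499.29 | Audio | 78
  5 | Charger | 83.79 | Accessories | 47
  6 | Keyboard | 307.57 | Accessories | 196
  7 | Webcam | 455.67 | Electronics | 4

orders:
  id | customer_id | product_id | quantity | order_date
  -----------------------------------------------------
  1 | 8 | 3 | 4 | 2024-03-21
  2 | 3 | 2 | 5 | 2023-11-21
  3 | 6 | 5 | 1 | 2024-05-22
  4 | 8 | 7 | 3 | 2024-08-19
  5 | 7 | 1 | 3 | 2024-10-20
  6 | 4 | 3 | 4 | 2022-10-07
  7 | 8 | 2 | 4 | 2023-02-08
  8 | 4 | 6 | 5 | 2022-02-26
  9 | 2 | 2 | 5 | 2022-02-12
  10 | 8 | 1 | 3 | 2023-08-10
SELECT name, price FROM products WHERE price >= (SELECT MIN(price) FROM products)

Execution result:
name | price
Monitor | 53.37
Tablet | 201.67
Router | 292.04
Microphone | 499.29
Charger | 83.79
Keyboard | 307.57
Webcam | 455.67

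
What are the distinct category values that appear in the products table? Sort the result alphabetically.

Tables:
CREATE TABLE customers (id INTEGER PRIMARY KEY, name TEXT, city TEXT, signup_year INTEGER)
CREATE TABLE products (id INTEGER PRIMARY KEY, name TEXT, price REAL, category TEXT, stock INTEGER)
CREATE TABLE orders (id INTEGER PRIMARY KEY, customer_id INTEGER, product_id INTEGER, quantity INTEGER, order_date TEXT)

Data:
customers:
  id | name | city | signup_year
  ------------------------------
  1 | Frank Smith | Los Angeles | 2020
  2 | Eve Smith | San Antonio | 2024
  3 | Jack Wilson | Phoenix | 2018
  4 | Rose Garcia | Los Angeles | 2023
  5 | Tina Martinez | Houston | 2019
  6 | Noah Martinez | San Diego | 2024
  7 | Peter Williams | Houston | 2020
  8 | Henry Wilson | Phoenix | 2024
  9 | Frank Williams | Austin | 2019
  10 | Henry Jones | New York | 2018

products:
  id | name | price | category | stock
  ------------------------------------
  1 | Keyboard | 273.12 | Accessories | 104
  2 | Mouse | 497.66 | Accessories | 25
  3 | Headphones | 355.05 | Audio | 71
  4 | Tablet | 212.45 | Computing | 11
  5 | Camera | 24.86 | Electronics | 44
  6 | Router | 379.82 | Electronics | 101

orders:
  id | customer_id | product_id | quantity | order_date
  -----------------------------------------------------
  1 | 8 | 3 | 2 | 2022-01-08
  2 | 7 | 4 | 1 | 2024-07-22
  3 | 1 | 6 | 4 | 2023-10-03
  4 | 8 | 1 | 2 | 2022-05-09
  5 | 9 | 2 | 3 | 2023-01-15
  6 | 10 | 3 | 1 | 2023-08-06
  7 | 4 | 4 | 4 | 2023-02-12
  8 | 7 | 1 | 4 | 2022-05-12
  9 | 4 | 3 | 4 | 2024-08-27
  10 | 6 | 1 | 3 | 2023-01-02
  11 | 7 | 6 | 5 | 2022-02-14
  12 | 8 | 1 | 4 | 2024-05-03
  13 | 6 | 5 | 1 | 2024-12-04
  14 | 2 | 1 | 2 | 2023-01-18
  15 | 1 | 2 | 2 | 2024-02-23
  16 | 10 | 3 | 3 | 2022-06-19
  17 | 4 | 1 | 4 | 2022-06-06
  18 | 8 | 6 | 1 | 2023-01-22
SELECT DISTINCT category FROM products ORDER BY category

Execution result:
category
Accessories
Audio
Computing
Electronics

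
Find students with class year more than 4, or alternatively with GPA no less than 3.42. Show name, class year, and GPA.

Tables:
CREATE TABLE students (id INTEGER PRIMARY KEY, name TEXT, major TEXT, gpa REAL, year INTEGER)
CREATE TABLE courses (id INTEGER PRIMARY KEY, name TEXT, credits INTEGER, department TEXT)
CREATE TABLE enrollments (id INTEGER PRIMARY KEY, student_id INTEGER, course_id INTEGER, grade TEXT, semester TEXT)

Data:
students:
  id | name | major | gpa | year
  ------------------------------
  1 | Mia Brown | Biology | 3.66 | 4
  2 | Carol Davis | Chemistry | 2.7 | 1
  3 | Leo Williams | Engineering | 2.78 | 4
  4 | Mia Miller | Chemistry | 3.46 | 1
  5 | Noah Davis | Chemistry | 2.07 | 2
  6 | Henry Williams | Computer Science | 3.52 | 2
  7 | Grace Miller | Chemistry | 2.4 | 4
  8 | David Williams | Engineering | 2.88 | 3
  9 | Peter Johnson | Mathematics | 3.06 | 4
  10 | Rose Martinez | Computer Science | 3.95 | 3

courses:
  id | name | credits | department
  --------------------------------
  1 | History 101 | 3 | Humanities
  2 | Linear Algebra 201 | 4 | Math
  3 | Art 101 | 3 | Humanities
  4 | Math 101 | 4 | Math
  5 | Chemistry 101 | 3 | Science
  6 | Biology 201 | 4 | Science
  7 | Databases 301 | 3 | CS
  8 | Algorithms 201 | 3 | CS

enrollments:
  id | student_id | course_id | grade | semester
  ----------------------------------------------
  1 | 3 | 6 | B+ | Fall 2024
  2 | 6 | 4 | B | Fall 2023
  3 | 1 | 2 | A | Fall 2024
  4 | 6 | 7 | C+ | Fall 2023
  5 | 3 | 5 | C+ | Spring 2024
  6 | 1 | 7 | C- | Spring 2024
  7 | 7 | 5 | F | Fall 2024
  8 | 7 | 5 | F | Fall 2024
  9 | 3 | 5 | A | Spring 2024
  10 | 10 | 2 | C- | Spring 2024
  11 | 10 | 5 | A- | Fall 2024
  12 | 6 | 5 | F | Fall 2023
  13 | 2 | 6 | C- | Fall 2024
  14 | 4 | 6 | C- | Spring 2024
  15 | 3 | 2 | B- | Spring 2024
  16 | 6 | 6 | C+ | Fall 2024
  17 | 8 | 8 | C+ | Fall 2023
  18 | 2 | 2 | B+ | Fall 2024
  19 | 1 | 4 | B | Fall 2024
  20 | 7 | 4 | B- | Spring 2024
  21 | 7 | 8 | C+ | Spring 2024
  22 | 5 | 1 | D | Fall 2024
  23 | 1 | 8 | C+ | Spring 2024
SELECT name, year, gpa FROM students WHERE year > 4 OR gpa >= 3.42

Execution result:
name | year | gpa
Mia Brown | 4 | 3.66
Mia Miller | 1 | 3.46
Henry Williams | 2 | 3.52
Rose Martinez | 3 | 3.95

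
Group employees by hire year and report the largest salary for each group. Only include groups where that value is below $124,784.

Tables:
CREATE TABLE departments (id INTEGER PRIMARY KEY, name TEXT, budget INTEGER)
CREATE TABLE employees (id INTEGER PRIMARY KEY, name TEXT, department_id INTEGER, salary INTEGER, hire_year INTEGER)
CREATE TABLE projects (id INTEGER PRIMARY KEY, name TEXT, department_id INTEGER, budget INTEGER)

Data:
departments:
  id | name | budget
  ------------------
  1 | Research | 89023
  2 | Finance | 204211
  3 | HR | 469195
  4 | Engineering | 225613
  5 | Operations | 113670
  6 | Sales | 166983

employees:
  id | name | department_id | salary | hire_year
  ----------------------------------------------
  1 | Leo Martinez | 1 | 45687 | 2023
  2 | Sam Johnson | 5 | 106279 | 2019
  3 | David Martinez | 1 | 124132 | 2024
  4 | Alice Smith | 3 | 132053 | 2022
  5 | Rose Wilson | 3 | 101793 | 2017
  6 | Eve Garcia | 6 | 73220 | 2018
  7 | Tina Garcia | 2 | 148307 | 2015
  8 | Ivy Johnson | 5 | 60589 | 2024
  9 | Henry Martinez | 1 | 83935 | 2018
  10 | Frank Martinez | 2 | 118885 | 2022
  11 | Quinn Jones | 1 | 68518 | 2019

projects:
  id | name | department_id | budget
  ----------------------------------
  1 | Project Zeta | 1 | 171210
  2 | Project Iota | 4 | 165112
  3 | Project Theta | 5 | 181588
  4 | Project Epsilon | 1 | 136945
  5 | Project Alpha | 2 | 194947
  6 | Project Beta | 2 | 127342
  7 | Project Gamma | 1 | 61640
SELECT hire_year, MAX(salary) AS max_salary FROM employees GROUP BY hire_year HAVING MAX(salary) < 124784

Execution result:
hire_year | max_salary
2017 | 101793
2018 | 83935
2019 | 106279
2023 | 45687
2024 | 124132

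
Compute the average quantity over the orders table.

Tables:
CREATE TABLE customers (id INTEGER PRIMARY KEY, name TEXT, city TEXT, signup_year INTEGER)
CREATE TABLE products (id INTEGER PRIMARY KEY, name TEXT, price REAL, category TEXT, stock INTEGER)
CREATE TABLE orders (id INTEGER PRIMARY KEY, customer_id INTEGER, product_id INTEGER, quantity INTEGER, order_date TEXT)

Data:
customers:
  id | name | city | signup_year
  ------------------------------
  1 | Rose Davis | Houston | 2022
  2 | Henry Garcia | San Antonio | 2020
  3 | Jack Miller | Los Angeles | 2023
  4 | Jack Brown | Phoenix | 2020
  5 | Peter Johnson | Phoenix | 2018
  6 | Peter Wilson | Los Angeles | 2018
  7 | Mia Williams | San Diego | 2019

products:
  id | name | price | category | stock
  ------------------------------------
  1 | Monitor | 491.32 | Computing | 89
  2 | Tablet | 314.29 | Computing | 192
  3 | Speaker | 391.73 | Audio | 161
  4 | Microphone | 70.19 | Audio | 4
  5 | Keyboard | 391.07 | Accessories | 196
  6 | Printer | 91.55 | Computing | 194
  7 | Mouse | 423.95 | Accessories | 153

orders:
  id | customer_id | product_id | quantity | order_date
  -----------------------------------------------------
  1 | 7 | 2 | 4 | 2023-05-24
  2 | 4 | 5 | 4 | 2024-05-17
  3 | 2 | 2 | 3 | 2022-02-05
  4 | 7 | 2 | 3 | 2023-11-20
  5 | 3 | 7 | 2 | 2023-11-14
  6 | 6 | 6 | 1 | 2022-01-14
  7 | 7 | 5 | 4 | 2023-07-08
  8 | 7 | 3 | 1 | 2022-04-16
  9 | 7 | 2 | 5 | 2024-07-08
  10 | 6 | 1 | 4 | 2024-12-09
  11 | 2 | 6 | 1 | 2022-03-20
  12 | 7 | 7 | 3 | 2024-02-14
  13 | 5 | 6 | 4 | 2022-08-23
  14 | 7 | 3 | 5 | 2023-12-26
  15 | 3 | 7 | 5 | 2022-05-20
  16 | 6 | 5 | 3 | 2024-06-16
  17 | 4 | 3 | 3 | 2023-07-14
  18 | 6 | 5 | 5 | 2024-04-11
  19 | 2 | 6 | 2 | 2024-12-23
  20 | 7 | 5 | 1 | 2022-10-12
SELECT AVG(quantity) FROM orders

Execution result:
3.15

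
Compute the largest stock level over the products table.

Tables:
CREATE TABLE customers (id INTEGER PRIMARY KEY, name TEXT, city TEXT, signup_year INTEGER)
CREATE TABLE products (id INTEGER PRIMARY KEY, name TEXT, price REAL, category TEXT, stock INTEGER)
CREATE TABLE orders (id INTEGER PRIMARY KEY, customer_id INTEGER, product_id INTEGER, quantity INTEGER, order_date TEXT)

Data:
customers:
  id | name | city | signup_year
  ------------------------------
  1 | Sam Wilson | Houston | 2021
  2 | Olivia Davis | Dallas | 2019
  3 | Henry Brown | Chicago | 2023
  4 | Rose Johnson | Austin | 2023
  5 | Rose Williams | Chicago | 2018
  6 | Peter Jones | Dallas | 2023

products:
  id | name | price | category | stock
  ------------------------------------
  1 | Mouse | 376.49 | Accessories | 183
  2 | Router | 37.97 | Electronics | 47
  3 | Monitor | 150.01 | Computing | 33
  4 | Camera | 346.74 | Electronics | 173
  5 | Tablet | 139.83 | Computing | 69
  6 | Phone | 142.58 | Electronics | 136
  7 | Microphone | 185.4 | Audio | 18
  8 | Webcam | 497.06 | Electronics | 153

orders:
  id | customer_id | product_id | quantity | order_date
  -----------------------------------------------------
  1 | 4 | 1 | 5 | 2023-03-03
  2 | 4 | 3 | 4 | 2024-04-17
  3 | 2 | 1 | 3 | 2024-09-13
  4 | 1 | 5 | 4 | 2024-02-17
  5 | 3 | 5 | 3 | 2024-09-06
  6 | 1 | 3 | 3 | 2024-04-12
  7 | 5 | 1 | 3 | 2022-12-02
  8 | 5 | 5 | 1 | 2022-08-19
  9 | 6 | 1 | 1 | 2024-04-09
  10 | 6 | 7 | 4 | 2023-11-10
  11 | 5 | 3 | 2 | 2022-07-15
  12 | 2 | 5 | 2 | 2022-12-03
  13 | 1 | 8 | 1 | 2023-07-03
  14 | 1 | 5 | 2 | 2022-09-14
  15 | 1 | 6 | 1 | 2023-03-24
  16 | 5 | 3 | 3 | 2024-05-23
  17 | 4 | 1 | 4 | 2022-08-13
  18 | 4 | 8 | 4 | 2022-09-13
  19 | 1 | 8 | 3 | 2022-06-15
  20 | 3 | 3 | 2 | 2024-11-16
SELECT MAX(stock) FROM products

Execution result:
183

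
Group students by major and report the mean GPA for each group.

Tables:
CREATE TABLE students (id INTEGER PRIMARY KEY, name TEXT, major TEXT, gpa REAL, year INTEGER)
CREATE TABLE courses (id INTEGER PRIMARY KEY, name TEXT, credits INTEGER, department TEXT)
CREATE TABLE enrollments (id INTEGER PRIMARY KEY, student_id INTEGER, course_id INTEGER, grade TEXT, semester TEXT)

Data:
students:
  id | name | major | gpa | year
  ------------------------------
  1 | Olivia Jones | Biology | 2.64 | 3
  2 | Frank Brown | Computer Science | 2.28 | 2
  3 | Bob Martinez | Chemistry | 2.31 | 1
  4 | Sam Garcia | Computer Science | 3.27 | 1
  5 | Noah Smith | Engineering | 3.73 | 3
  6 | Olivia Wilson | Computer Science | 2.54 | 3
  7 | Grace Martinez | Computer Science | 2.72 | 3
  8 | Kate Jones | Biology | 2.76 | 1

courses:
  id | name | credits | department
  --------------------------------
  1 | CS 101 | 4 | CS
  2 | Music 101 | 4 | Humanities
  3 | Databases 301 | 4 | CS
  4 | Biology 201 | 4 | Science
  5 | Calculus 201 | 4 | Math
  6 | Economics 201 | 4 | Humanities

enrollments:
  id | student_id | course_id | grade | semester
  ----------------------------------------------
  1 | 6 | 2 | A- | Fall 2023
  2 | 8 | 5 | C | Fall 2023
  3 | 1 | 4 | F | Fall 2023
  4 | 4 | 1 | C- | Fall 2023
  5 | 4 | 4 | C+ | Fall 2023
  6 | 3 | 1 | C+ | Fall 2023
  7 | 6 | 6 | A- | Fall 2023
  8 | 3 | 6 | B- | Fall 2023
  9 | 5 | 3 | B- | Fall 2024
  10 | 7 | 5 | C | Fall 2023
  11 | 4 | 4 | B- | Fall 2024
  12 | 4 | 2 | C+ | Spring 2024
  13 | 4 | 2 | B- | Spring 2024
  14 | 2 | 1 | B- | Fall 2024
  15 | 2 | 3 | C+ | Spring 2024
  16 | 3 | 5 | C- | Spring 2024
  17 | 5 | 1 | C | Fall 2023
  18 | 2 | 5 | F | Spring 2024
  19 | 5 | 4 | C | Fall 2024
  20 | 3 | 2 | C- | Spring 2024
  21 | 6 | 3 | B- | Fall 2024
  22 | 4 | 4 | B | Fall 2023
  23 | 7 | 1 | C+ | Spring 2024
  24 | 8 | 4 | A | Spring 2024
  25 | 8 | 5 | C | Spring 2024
SELECT major, AVG(gpa) AS avg_gpa FROM students GROUP BY major

Execution result:
major | avg_gpa
Biology | 2.70
Chemistry | 2.31
Computer Science | 2.70
Engineering | 3.73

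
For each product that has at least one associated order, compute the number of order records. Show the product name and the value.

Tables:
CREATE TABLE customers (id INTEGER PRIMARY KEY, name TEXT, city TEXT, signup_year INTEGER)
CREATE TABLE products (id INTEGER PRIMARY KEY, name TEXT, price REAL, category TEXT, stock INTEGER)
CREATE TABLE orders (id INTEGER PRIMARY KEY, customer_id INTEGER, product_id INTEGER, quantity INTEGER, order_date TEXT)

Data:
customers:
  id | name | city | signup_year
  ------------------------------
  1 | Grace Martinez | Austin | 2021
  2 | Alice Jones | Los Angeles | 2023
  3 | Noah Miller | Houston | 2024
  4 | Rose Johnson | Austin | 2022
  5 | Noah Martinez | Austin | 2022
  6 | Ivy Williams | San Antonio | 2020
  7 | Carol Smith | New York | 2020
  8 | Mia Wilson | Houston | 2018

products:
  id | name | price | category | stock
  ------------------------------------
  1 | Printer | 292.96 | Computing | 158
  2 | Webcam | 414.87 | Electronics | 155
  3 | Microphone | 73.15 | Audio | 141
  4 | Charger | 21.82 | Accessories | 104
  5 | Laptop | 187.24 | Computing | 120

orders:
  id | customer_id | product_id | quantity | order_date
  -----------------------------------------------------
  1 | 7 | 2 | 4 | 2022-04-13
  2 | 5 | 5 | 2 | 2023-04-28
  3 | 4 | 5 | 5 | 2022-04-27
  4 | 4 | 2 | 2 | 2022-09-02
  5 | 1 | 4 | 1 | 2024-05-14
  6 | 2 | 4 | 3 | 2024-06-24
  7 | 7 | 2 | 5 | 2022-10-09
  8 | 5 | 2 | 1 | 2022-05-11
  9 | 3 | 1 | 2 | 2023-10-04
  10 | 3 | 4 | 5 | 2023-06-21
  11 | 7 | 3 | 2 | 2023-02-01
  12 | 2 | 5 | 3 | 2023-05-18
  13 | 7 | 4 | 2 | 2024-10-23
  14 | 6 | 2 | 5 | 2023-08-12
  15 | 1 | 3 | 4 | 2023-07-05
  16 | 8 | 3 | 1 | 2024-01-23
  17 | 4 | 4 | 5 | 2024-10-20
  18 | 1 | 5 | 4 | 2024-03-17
SELECT p.name, COUNT(*) AS n FROM orders c JOIN products p ON c.product_id = p.id GROUP BY p.id, p.name

Execution result:
name | n
Printer | 1
Webcam | 5
Microphone | 3
Charger | 5
Laptop | 4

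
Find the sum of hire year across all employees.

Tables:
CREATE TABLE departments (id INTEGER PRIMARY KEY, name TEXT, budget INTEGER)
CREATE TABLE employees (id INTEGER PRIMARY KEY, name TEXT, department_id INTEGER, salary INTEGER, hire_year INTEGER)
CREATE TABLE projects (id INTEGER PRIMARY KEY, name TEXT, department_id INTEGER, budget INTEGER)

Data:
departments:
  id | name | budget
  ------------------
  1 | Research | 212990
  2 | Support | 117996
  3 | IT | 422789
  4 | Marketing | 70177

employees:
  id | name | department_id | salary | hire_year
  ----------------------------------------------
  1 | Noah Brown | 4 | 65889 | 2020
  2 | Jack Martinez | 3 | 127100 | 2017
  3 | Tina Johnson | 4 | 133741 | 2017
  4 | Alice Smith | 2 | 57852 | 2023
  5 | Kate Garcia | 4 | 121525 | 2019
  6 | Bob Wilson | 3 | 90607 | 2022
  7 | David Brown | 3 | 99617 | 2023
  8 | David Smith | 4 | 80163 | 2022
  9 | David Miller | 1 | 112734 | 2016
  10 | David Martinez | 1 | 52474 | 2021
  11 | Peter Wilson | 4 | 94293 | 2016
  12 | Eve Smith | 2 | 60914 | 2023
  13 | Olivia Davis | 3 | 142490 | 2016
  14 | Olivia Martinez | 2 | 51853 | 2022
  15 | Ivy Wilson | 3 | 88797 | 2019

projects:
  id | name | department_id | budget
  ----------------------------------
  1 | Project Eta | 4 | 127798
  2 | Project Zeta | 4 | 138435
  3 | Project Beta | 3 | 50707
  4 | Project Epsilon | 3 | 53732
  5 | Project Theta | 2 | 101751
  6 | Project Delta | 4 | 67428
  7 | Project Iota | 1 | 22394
SELECT SUM(hire_year) FROM employees

Execution result:
30296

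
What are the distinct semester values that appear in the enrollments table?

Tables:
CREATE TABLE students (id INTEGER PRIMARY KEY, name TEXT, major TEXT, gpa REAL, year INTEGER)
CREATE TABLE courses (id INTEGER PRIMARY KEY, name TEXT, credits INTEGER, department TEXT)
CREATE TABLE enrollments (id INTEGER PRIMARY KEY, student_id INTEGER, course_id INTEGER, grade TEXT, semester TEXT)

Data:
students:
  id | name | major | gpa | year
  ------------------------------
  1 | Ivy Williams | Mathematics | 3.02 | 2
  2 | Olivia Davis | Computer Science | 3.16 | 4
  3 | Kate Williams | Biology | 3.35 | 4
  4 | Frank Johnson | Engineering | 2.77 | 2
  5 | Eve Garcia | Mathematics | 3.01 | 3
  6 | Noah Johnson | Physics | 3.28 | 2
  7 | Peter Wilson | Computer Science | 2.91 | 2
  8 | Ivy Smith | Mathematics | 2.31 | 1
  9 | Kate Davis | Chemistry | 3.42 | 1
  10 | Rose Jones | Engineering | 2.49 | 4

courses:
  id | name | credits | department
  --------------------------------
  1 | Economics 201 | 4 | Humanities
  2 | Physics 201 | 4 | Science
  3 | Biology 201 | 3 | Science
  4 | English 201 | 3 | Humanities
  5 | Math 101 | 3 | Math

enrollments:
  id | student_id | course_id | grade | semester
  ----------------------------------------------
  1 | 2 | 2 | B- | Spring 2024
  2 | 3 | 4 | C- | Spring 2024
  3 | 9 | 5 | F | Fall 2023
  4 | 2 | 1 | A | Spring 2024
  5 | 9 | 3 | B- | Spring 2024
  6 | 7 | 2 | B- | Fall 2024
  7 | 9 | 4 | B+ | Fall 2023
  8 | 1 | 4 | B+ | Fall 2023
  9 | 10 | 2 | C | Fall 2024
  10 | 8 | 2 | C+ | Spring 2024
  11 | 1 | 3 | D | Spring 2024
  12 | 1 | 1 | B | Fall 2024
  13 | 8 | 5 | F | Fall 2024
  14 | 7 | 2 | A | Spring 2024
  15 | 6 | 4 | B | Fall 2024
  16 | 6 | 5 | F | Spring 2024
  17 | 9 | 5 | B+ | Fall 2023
SELECT DISTINCT semester FROM enrollments

Execution result:
semester
Spring 2024
Fall 2023
Fall 2024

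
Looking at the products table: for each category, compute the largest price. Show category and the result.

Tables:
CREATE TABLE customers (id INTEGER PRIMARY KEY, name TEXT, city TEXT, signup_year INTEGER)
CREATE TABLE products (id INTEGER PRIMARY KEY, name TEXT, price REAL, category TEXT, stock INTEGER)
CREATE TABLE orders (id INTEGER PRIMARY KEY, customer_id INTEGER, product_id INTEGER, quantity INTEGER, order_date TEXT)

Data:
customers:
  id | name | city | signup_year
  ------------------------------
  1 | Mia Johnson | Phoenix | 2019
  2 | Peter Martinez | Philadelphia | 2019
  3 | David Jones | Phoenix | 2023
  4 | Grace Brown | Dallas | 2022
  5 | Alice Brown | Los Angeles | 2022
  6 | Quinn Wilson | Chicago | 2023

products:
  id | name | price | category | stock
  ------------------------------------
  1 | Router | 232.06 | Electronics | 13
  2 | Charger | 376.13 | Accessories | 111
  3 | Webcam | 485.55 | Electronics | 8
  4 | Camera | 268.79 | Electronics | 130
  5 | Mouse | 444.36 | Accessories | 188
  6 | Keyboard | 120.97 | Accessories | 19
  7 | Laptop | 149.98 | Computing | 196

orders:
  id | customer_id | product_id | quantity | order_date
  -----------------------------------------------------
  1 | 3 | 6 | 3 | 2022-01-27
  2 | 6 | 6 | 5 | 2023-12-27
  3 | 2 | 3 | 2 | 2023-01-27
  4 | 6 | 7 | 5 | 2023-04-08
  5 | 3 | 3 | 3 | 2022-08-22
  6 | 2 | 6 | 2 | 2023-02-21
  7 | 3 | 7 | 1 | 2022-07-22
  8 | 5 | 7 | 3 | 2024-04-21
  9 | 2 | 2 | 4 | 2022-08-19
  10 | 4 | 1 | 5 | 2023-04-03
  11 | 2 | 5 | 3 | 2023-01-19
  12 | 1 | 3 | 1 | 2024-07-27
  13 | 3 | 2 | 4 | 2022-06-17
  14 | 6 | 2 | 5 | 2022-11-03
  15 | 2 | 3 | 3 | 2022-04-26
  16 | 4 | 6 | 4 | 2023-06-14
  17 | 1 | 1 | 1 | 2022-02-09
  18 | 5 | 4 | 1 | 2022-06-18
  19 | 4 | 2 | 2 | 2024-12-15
SELECT category, MAX(price) AS max_price FROM products GROUP BY category

Execution result:
category | max_price
Accessories | 444.36
Computing | 149.98
Electronics | 485.55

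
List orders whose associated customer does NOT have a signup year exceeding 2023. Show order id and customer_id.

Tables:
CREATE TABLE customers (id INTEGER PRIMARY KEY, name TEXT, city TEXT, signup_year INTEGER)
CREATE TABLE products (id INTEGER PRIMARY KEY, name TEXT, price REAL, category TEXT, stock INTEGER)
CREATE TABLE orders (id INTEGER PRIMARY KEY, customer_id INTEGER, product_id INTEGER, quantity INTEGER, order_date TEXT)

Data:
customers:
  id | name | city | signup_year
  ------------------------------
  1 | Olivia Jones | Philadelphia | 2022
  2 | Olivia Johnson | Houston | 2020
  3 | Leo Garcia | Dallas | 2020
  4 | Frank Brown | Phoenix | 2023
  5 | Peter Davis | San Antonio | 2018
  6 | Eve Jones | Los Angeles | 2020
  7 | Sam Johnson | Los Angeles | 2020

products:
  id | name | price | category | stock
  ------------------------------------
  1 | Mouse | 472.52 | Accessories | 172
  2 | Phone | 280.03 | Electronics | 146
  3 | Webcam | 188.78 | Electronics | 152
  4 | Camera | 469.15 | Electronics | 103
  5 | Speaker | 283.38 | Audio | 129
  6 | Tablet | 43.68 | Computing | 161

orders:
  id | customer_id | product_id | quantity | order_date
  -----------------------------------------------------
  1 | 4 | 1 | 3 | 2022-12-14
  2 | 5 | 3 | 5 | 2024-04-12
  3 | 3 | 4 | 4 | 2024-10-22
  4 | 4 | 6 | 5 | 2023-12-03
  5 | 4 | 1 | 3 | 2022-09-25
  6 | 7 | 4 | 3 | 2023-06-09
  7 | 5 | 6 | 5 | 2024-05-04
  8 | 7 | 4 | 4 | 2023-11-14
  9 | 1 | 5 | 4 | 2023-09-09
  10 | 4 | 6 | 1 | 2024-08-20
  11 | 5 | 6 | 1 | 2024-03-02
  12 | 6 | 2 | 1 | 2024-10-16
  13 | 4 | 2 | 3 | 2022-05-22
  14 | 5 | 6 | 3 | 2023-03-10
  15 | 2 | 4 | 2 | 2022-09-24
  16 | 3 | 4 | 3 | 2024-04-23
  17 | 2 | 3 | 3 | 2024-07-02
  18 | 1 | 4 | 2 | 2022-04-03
SELECT id, customer_id FROM orders WHERE customer_id NOT IN (SELECT id FROM customers WHERE signup_year > 2023)

Execution result:
id | customer_id
1 | 4
2 | 5
3 | 3
4 | 4
5 | 4
6 | 7
7 | 5
8 | 7
9 | 1
10 | 4
11 | 5
12 | 6
13 | 4
14 | 5
15 | 2
16 | 3
17 | 2
18 | 1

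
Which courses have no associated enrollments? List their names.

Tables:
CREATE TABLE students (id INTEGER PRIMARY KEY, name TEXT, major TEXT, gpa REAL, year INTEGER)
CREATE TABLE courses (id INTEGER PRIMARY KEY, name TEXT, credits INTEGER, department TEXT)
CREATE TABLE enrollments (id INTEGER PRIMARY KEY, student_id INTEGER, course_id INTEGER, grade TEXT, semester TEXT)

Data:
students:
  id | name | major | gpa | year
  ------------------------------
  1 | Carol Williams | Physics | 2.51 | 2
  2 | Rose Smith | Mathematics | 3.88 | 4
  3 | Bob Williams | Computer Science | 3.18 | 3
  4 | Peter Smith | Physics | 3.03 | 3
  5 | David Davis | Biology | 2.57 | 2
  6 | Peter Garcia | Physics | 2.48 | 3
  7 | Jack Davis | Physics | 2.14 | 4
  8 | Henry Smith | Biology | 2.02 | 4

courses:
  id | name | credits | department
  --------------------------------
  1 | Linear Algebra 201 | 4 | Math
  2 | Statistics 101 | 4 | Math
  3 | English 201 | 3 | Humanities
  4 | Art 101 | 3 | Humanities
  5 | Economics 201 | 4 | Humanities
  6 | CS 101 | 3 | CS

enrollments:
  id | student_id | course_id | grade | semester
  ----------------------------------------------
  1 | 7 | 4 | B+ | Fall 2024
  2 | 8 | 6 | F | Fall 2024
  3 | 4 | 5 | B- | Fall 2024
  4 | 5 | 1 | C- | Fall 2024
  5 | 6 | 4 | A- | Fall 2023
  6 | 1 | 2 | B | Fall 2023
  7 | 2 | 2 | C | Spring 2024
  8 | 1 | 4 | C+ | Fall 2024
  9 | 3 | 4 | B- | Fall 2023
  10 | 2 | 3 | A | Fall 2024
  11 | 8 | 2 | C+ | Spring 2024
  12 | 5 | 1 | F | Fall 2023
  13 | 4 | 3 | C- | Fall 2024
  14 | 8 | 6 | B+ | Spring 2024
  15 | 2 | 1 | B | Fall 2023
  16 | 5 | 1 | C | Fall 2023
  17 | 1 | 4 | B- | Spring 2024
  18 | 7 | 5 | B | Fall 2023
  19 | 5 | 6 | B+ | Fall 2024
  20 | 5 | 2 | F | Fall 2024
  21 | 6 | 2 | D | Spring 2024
SELECT p.name FROM courses p LEFT JOIN enrollments c ON c.course_id = p.id WHERE c.id IS NULL

Execution result:
(no rows)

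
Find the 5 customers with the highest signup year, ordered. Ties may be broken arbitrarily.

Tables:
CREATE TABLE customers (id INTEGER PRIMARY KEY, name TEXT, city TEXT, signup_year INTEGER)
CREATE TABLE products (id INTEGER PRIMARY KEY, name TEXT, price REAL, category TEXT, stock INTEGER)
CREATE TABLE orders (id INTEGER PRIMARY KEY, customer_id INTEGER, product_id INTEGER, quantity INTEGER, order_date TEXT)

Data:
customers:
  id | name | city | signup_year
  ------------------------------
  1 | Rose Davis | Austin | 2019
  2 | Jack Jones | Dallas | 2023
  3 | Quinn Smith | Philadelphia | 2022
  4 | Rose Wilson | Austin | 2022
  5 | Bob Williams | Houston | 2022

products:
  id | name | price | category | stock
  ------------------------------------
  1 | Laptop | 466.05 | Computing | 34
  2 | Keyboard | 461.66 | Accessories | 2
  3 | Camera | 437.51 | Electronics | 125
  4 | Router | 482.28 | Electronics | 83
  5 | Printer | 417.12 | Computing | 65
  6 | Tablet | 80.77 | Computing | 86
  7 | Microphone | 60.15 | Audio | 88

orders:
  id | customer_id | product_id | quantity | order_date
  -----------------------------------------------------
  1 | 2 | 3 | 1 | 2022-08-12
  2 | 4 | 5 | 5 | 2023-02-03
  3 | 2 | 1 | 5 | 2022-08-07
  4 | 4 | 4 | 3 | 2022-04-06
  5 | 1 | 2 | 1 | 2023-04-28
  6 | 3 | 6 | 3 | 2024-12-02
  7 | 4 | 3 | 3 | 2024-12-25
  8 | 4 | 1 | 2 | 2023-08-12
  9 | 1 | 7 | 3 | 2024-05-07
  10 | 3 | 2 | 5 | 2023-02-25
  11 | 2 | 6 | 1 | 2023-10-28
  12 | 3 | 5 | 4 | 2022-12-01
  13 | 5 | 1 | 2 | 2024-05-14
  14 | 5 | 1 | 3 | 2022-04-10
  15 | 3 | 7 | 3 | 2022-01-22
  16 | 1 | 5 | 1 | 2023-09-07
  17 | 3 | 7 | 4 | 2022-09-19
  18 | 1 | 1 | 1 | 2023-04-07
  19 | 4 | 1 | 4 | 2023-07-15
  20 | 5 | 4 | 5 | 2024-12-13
SELECT name, signup_year FROM customers ORDER BY signup_year DESC LIMIT 5

Execution result:
name | signup_year
Jack Jones | 2023
Quinn Smith | 2022
Rose Wilson | 2022
Bob Williams | 2022
Rose Davis | 2019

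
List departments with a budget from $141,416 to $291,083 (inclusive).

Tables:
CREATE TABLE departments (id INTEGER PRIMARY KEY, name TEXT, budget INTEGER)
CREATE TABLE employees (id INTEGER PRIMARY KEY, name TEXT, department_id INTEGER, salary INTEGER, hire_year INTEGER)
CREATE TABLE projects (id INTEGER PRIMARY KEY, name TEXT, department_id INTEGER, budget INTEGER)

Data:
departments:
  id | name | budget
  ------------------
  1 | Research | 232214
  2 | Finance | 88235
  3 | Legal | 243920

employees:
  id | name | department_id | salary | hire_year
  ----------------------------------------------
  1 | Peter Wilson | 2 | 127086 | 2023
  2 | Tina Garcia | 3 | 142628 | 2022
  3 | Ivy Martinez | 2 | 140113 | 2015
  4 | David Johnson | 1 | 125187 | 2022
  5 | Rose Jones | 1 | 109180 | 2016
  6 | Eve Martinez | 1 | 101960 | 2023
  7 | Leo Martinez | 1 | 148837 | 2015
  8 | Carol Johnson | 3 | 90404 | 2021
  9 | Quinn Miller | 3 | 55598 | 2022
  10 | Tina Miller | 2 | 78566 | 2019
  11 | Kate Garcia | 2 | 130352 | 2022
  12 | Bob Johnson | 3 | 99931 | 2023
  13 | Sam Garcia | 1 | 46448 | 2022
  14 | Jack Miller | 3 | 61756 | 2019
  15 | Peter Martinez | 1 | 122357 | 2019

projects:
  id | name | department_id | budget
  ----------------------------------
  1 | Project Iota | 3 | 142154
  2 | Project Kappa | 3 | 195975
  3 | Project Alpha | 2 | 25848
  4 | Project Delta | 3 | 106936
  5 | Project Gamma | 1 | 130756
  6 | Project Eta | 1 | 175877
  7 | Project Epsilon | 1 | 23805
SELECT name, budget FROM departments WHERE budget BETWEEN 141416 AND 291083

Execution result:
name | budget
Research | 232214
Legal | 243920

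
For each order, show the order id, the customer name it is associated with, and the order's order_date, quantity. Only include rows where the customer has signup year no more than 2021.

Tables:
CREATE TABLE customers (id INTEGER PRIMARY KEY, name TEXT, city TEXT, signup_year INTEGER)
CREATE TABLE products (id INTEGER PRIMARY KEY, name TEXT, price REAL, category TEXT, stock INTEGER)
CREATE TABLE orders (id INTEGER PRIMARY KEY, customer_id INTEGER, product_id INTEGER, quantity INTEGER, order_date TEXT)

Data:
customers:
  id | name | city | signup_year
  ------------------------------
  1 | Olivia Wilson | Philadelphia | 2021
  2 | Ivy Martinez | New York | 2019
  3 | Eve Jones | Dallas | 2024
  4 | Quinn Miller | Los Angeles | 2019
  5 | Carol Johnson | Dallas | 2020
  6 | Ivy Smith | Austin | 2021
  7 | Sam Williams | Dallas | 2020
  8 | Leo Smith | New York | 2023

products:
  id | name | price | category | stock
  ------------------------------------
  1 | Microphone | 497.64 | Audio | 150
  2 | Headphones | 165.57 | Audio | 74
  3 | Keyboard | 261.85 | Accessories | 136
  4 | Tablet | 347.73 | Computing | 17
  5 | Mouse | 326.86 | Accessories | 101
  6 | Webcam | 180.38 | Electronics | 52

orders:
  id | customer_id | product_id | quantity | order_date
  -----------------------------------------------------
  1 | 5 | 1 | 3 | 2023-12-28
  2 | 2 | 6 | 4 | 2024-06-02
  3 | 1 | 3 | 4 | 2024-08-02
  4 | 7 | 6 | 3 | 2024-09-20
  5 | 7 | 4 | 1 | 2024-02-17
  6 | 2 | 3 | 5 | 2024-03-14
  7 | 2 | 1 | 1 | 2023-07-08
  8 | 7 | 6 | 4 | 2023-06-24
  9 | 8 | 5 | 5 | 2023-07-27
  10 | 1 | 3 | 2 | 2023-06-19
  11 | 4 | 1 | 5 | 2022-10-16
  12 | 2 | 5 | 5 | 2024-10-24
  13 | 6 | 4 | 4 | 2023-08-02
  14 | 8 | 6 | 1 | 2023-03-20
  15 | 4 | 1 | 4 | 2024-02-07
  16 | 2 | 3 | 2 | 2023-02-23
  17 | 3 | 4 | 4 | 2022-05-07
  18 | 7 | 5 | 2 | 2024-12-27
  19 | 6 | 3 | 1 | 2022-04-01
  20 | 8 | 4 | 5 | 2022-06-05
SELECT c.id, p.name AS customer, c.order_date, c.quantity FROM orders c JOIN customers p ON c.customer_id = p.id WHERE p.signup_year <= 2021

Execution result:
id | customer | order_date | quantity
1 | Carol Johnson | 2023-12-28 | 3
2 | Ivy Martinez | 2024-06-02 | 4
3 | Olivia Wilson | 2024-08-02 | 4
4 | Sam Williams | 2024-09-20 | 3
5 | Sam Williams | 2024-02-17 | 1
6 | Ivy Martinez | 2024-03-14 | 5
7 | Ivy Martinez | 2023-07-08 | 1
8 | Sam Williams | 2023-06-24 | 4
10 | Olivia Wilson | 2023-06-19 | 2
11 | Quinn Miller | 2022-10-16 | 5
12 | Ivy Martinez | 2024-10-24 | 5
13 | Ivy Smith | 2023-08-02 | 4
15 | Quinn Miller | 2024-02-07 | 4
16 | Ivy Martinez | 2023-02-23 | 2
18 | Sam Williams | 2024-12-27 | 2
19 | Ivy Smith | 2022-04-01 | 1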